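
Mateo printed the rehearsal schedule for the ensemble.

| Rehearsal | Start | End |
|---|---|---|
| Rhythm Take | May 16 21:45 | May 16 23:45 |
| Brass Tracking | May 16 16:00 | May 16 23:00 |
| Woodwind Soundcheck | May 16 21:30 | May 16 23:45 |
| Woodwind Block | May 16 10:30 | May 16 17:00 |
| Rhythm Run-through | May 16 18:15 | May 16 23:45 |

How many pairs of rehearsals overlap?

Sorted by start: Woodwind Block, Brass Tracking, Rhythm Run-through, Woodwind Soundcheck, Rhythm Take.
Brass Tracking starts before Woodwind Block ends → Woodwind Block and Brass Tracking overlap.
Rhythm Run-through starts after Woodwind Block ends, so Woodwind Block has no further overlaps.
Rhythm Run-through starts before Brass Tracking ends → Brass Tracking and Rhythm Run-through overlap.
Woodwind Soundcheck starts before Brass Tracking ends → Brass Tracking and Woodwind Soundcheck overlap.
Rhythm Take starts before Brass Tracking ends → Brass Tracking and Rhythm Take overlap.
Woodwind Soundcheck starts before Rhythm Run-through ends → Rhythm Run-through and Woodwind Soundcheck overlap.
Rhythm Take starts before Rhythm Run-through ends → Rhythm Run-through and Rhythm Take overlap.
Rhythm Take starts before Woodwind Soundcheck ends → Woodwind Soundcheck and Rhythm Take overlap.
Overlapping pairs: Brass Tracking & Rhythm Run-through, Brass Tracking & Rhythm Take, Brass Tracking & Woodwind Block, Brass Tracking & Woodwind Soundcheck, Rhythm Run-through & Rhythm Take, Rhythm Run-through & Woodwind Soundcheck, Rhythm Take & Woodwind Soundcheck — 7 in total.

7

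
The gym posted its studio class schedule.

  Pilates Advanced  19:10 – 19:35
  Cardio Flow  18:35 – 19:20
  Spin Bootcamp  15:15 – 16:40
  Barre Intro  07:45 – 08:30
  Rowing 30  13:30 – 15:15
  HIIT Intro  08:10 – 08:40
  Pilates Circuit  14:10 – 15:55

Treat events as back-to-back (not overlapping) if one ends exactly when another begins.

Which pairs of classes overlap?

Barre Intro & HIIT Intro, Cardio Flow & Pilates Advanced, Pilates Circuit & Rowing 30, Pilates Circuit & Spin Bootcamp

Two intervals overlap when each starts before the other ends.
Sorted by start: Barre Intro, HIIT Intro, Rowing 30, Pilates Circuit, Spin Bootcamp, Cardio Flow, Pilates Advanced.
HIIT Intro starts before Barre Intro ends → Barre Intro and HIIT Intro overlap.
Rowing 30 starts after Barre Intro ends, so nothing later overlaps Barre Intro either.
Rowing 30 starts after HIIT Intro ends, so nothing later overlaps HIIT Intro either.
Pilates Circuit starts before Rowing 30 ends → Rowing 30 and Pilates Circuit overlap.
Spin Bootcamp starts exactly when Rowing 30 ends (back-to-back, no overlap), so nothing later overlaps Rowing 30 either.
Spin Bootcamp starts before Pilates Circuit ends → Pilates Circuit and Spin Bootcamp overlap.
Cardio Flow starts after Pilates Circuit ends, so nothing later overlaps Pilates Circuit either.
Cardio Flow starts after Spin Bootcamp ends, so nothing later overlaps Spin Bootcamp either.
Pilates Advanced starts before Cardio Flow ends → Cardio Flow and Pilates Advanced overlap.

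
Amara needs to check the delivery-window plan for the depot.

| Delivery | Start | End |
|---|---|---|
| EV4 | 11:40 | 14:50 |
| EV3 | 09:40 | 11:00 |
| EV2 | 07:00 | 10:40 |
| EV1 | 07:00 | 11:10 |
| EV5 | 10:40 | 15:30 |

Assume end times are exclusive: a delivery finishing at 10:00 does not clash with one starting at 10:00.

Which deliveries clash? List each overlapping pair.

EV1 & EV2, EV1 & EV3, EV1 & EV5, EV2 & EV3, EV3 & EV5, EV4 & EV5

Sorted by start: EV1, EV2, EV3, EV5, EV4.
EV2 starts before EV1 ends → EV1 and EV2 overlap.
EV3 starts before EV1 ends → EV1 and EV3 overlap.
EV5 starts before EV1 ends → EV1 and EV5 overlap.
EV4 starts after EV1 ends.
EV3 starts before EV2 ends → EV2 and EV3 overlap.
EV5 starts exactly when EV2 ends (back-to-back, no overlap); EV2 is clear from here.
EV5 starts before EV3 ends → EV3 and EV5 overlap.
EV4 starts after EV3 ends.
EV4 starts before EV5 ends → EV5 and EV4 overlap.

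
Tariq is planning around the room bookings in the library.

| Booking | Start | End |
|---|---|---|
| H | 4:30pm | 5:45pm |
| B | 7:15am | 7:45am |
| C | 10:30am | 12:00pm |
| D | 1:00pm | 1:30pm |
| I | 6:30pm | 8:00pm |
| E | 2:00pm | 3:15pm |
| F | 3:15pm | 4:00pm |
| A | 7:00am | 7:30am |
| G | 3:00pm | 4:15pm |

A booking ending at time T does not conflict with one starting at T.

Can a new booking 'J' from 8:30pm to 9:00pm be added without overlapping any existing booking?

Yes — the slot is free

A: ends 7:30am at or before J starts 8:30pm → clear.
B: ends 7:45am at or before J starts 8:30pm → clear.
C: ends 12:00pm at or before J starts 8:30pm → clear.
D: ends 1:30pm at or before J starts 8:30pm → clear.
E: ends 3:15pm at or before J starts 8:30pm → clear.
G: ends 4:15pm at or before J starts 8:30pm → clear.
F: ends 4:00pm at or before J starts 8:30pm → clear.
H: ends 5:45pm at or before J starts 8:30pm → clear.
I: ends 8:00pm at or before J starts 8:30pm → clear.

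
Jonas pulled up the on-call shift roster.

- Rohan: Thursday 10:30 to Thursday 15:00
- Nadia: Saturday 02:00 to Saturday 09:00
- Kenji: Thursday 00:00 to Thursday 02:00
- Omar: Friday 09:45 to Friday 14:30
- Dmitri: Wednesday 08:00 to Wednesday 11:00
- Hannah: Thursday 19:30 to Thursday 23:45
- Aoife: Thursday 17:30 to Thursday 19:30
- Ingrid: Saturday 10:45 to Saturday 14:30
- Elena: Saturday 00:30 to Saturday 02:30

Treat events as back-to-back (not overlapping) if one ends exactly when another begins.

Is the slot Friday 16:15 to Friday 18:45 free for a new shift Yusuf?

Yes — the slot is free

Dmitri: ends Wednesday 11:00 at or before Yusuf starts Friday 16:15 → clear.
Kenji: ends Thursday 02:00 at or before Yusuf starts Friday 16:15 → clear.
Rohan: ends Thursday 15:00 at or before Yusuf starts Friday 16:15 → clear.
Aoife: ends Thursday 19:30 at or before Yusuf starts Friday 16:15 → clear.
Hannah: ends Thursday 23:45 at or before Yusuf starts Friday 16:15 → clear.
Omar: ends Friday 14:30 at or before Yusuf starts Friday 16:15 → clear.
Elena: starts Saturday 00:30 at or after Yusuf ends Friday 18:45 → clear.
Nadia: starts Saturday 02:00 at or after Yusuf ends Friday 18:45 → clear.
Ingrid: starts Saturday 10:45 at or after Yusuf ends Friday 18:45 → clear.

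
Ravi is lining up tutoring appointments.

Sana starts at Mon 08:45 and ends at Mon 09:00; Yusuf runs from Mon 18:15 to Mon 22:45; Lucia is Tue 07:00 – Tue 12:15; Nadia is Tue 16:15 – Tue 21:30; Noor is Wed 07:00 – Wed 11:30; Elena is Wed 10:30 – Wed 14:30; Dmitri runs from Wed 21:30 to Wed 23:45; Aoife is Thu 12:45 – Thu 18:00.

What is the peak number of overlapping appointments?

2

Sweep the timeline, counting +1 at each start and −1 at each end (ends before starts at a tie):
Mon 08:45 start Sana → 1
Mon 09:00 end Sana → 0
Mon 18:15 start Yusuf → 1
Mon 22:45 end Yusuf → 0
Tue 07:00 start Lucia → 1
Tue 12:15 end Lucia → 0
Tue 16:15 start Nadia → 1
Tue 21:30 end Nadia → 0
Wed 07:00 start Noor → 1
Wed 10:30 start Elena → 2
Wed 11:30 end Noor → 1
Wed 14:30 end Elena → 0
Wed 21:30 start Dmitri → 1
Wed 23:45 end Dmitri → 0
Thu 12:45 start Aoife → 1
Thu 18:00 end Aoife → 0
Peak is 2, at Wed 10:30 (Elena, Noor).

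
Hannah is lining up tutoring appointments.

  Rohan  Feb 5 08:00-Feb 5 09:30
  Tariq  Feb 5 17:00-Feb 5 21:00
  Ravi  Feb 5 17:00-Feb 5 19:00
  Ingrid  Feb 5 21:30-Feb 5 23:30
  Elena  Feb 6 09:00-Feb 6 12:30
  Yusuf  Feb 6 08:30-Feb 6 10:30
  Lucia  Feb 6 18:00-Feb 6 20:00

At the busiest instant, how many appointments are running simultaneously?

2

Walk through starts and ends in time order (an end at T is processed before a start at T):
Feb 5 08:00 start Rohan → 1
Feb 5 09:30 end Rohan → 0
Feb 5 17:00 start Ravi → 1
Feb 5 17:00 start Tariq → 2
Feb 5 19:00 end Ravi → 1
Feb 5 21:00 end Tariq → 0
Feb 5 21:30 start Ingrid → 1
Feb 5 23:30 end Ingrid → 0
Feb 6 08:30 start Yusuf → 1
Feb 6 09:00 start Elena → 2
Feb 6 10:30 end Yusuf → 1
Feb 6 12:30 end Elena → 0
Feb 6 18:00 start Lucia → 1
Feb 6 20:00 end Lucia → 0
Peak is 2, at Feb 5 17:00 (Ravi, Tariq).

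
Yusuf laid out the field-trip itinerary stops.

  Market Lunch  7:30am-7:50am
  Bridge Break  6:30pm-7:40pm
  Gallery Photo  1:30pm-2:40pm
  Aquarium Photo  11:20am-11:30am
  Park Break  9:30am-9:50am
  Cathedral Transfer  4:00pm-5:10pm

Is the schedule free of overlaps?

Two intervals overlap when each starts before the other ends.
Sorted by start: Market Lunch, Park Break, Aquarium Photo, Gallery Photo, Cathedral Transfer, Bridge Break.
Park Break starts after Market Lunch ends, so nothing later overlaps Market Lunch either.
Aquarium Photo starts after Park Break ends, so nothing later overlaps Park Break either.
Gallery Photo starts after Aquarium Photo ends, so nothing later overlaps Aquarium Photo either.
Cathedral Transfer starts after Gallery Photo ends, so nothing later overlaps Gallery Photo either.
Bridge Break starts after Cathedral Transfer ends.
Every pair is clear; the schedule has no overlaps.

Yes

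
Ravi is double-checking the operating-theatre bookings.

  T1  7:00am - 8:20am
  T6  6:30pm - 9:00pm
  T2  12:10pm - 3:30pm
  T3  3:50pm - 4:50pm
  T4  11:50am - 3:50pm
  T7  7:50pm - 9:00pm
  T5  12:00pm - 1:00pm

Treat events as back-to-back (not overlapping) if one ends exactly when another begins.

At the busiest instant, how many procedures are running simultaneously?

3

Sweep the timeline, counting +1 at each start and −1 at each end (ends before starts at a tie):
7:00am start T1 → 1
8:20am end T1 → 0
11:50am start T4 → 1
12:00pm start T5 → 2
12:10pm start T2 → 3
1:00pm end T5 → 2
3:30pm end T2 → 1
3:50pm end T4 → 0
3:50pm start T3 → 1
4:50pm end T3 → 0
6:30pm start T6 → 1
7:50pm start T7 → 2
9:00pm end T6 → 1
9:00pm end T7 → 0
Peak is 3, at 12:10pm (T2, T4, T5).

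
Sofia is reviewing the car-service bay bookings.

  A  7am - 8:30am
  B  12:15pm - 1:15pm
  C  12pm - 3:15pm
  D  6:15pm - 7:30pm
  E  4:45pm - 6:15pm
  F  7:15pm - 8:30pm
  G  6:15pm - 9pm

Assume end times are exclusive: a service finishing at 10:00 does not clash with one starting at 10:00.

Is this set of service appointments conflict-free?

No

Check each pair: they overlap iff neither finishes before the other starts.
Sorted by start: A, C, B, E, D, G, F.
C starts after A ends; A is clear from here.
B starts before C ends → C and B overlap.
That's a conflict, so the schedule is not conflict-free.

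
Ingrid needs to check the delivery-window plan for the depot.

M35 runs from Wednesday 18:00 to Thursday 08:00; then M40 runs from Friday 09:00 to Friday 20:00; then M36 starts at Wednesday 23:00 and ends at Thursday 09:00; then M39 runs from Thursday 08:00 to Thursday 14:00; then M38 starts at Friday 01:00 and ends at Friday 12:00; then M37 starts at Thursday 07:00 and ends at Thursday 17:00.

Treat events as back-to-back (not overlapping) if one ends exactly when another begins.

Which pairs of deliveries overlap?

M35 & M36, M35 & M37, M36 & M37, M36 & M39, M37 & M39, M38 & M40

Sorted by start: M35, M36, M37, M39, M38, M40.
M36 starts before M35 ends → M35 and M36 overlap.
M37 starts before M35 ends → M35 and M37 overlap.
M39 starts exactly when M35 ends (back-to-back, no overlap); M35 is clear from here.
M37 starts before M36 ends → M36 and M37 overlap.
M39 starts before M36 ends → M36 and M39 overlap.
M38 starts after M36 ends; M36 is clear from here.
M39 starts before M37 ends → M37 and M39 overlap.
M38 starts after M37 ends; M37 is clear from here.
M38 starts after M39 ends; M39 is clear from here.
M40 starts before M38 ends → M38 and M40 overlap.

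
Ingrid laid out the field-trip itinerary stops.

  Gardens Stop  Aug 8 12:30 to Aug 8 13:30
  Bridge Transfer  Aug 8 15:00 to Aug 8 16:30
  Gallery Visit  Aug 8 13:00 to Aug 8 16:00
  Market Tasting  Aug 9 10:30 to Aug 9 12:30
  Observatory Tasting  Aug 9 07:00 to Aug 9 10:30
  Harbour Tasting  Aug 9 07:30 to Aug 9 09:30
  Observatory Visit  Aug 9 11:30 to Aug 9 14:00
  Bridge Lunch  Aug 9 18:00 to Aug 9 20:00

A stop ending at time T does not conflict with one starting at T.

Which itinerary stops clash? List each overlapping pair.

Bridge Transfer & Gallery Visit, Gallery Visit & Gardens Stop, Harbour Tasting & Observatory Tasting, Market Tasting & Observatory Visit

Check each pair: they overlap iff neither finishes before the other starts.
Sorted by start: Gardens Stop, Gallery Visit, Bridge Transfer, Observatory Tasting, Harbour Tasting, Market Tasting, Observatory Visit, Bridge Lunch.
Gallery Visit starts before Gardens Stop ends → Gardens Stop and Gallery Visit overlap.
Bridge Transfer starts after Gardens Stop ends, so Gardens Stop has no further overlaps.
Bridge Transfer starts before Gallery Visit ends → Gallery Visit and Bridge Transfer overlap.
Observatory Tasting starts after Gallery Visit ends, so Gallery Visit has no further overlaps.
Observatory Tasting starts after Bridge Transfer ends, so Bridge Transfer has no further overlaps.
Harbour Tasting starts before Observatory Tasting ends → Observatory Tasting and Harbour Tasting overlap.
Market Tasting starts exactly when Observatory Tasting ends (back-to-back, no overlap), so Observatory Tasting has no further overlaps.
Market Tasting starts after Harbour Tasting ends, so Harbour Tasting has no further overlaps.
Observatory Visit starts before Market Tasting ends → Market Tasting and Observatory Visit overlap.
Bridge Lunch starts after Market Tasting ends.
Bridge Lunch starts after Observatory Visit ends.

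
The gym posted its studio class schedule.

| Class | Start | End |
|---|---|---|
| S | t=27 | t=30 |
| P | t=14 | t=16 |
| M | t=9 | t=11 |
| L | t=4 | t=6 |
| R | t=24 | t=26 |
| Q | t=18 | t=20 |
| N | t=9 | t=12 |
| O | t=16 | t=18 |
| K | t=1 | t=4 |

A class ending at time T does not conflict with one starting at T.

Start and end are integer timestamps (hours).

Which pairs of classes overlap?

Sorted by start: K, L, M, N, P, O, Q, R, S.
L starts exactly when K ends (back-to-back, no overlap), so nothing later overlaps K either.
M starts after L ends, so nothing later overlaps L either.
N starts before M ends → M and N overlap.
P starts after M ends, so nothing later overlaps M either.
P starts after N ends, so nothing later overlaps N either.
O starts exactly when P ends (back-to-back, no overlap), so nothing later overlaps P either.
Q starts exactly when O ends (back-to-back, no overlap), so nothing later overlaps O either.
R starts after Q ends, so nothing later overlaps Q either.
S starts after R ends.

M & N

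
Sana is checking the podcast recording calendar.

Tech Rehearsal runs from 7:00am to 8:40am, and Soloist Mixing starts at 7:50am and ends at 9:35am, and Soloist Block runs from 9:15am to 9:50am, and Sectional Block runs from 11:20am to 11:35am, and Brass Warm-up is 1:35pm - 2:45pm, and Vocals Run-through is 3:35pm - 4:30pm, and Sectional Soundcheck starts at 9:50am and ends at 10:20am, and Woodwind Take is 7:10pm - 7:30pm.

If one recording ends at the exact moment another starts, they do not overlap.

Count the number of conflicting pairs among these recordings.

Sorted by start: Tech Rehearsal, Soloist Mixing, Soloist Block, Sectional Soundcheck, Sectional Block, Brass Warm-up, Vocals Run-through, Woodwind Take.
Soloist Mixing starts before Tech Rehearsal ends → Tech Rehearsal and Soloist Mixing overlap.
Soloist Block starts after Tech Rehearsal ends, so nothing later overlaps Tech Rehearsal either.
Soloist Block starts before Soloist Mixing ends → Soloist Mixing and Soloist Block overlap.
Sectional Soundcheck starts after Soloist Mixing ends, so nothing later overlaps Soloist Mixing either.
Sectional Soundcheck starts exactly when Soloist Block ends (back-to-back, no overlap), so nothing later overlaps Soloist Block either.
Sectional Block starts after Sectional Soundcheck ends, so nothing later overlaps Sectional Soundcheck either.
Brass Warm-up starts after Sectional Block ends, so nothing later overlaps Sectional Block either.
Vocals Run-through starts after Brass Warm-up ends, so nothing later overlaps Brass Warm-up either.
Woodwind Take starts after Vocals Run-through ends.
Overlapping pairs: Soloist Block & Soloist Mixing, Soloist Mixing & Tech Rehearsal — 2 in total.

2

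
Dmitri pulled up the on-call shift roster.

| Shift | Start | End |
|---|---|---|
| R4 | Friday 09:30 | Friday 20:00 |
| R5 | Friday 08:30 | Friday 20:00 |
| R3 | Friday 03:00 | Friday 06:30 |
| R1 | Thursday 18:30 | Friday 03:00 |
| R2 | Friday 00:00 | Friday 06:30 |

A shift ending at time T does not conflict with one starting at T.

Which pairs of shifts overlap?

Check each pair: they overlap iff neither finishes before the other starts.
Sorted by start: R1, R2, R3, R5, R4.
R2 starts before R1 ends → R1 and R2 overlap.
R3 starts exactly when R1 ends (back-to-back, no overlap), so R1 has no further overlaps.
R3 starts before R2 ends → R2 and R3 overlap.
R5 starts after R2 ends, so R2 has no further overlaps.
R5 starts after R3 ends, so R3 has no further overlaps.
R4 starts before R5 ends → R5 and R4 overlap.

R1 & R2, R2 & R3, R4 & R5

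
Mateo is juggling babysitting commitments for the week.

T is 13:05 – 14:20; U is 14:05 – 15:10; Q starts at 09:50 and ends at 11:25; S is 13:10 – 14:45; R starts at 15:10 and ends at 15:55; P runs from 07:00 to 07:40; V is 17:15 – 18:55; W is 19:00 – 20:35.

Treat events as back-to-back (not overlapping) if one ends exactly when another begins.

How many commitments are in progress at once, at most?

Sweep the timeline, counting +1 at each start and −1 at each end (ends before starts at a tie):
07:00 start P → 1
07:40 end P → 0
09:50 start Q → 1
11:25 end Q → 0
13:05 start T → 1
13:10 start S → 2
14:05 start U → 3
14:20 end T → 2
14:45 end S → 1
15:10 end U → 0
15:10 start R → 1
15:55 end R → 0
17:15 start V → 1
18:55 end V → 0
19:00 start W → 1
20:35 end W → 0
Peak is 3, at 14:05 (S, T, U).

3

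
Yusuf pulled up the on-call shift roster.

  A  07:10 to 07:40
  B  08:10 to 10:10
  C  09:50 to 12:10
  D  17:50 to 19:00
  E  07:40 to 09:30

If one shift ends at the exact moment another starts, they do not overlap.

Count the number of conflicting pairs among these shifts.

Sorted by start: A, E, B, C, D.
E starts exactly when A ends (back-to-back, no overlap) — done with A.
B starts before E ends → E and B overlap.
C starts after E ends — done with E.
C starts before B ends → B and C overlap.
D starts after B ends.
D starts after C ends.
Overlapping pairs: B & C, B & E — 2 in total.

2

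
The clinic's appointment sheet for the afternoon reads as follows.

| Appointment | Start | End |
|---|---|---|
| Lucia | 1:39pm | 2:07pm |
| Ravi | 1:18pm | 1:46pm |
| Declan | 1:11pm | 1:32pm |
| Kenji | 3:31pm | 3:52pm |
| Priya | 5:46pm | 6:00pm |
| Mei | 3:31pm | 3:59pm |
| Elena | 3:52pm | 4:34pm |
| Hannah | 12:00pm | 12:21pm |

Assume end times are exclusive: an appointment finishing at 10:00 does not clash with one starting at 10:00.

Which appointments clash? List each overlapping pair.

Declan & Ravi, Elena & Mei, Kenji & Mei, Lucia & Ravi

Sorted by start: Hannah, Declan, Ravi, Lucia, Mei, Kenji, Elena, Priya.
Declan starts after Hannah ends — done with Hannah.
Ravi starts before Declan ends → Declan and Ravi overlap.
Lucia starts after Declan ends — done with Declan.
Lucia starts before Ravi ends → Ravi and Lucia overlap.
Mei starts after Ravi ends — done with Ravi.
Mei starts after Lucia ends — done with Lucia.
Kenji starts before Mei ends → Mei and Kenji overlap.
Elena starts before Mei ends → Mei and Elena overlap.
Priya starts after Mei ends.
Elena starts exactly when Kenji ends (back-to-back, no overlap) — done with Kenji.
Priya starts after Elena ends.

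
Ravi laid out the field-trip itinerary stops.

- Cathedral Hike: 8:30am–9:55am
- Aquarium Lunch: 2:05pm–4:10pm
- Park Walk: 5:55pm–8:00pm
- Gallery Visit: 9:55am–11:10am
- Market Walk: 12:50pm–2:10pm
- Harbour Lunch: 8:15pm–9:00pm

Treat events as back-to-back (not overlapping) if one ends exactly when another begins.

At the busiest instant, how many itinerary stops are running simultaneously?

Sort all start/end points and keep a running count:
8:30am start Cathedral Hike → 1
9:55am end Cathedral Hike → 0
9:55am start Gallery Visit → 1
11:10am end Gallery Visit → 0
12:50pm start Market Walk → 1
2:05pm start Aquarium Lunch → 2
2:10pm end Market Walk → 1
4:10pm end Aquarium Lunch → 0
5:55pm start Park Walk → 1
8:00pm end Park Walk → 0
8:15pm start Harbour Lunch → 1
9:00pm end Harbour Lunch → 0
Peak is 2, at 2:05pm (Aquarium Lunch, Market Walk).

2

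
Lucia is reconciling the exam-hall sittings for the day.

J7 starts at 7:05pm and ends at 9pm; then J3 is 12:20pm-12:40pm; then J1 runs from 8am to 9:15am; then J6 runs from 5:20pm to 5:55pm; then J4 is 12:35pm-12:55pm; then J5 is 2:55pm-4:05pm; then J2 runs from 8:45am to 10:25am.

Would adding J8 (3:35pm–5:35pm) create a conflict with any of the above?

J1: ends 9:15am at or before J8 starts 3:35pm → clear.
J2: ends 10:25am at or before J8 starts 3:35pm → clear.
J3: ends 12:40pm at or before J8 starts 3:35pm → clear.
J4: ends 12:55pm at or before J8 starts 3:35pm → clear.
J5: starts 2:55pm before J8 ends 5:35pm, and ends 4:05pm after J8 starts 3:35pm → overlap.
J6: starts 5:20pm before J8 ends 5:35pm, and ends 5:55pm after J8 starts 3:35pm → overlap.
J7: starts 7:05pm at or after J8 ends 5:35pm → clear.
J8 overlaps J5, J6.

Yes — it overlaps J5, J6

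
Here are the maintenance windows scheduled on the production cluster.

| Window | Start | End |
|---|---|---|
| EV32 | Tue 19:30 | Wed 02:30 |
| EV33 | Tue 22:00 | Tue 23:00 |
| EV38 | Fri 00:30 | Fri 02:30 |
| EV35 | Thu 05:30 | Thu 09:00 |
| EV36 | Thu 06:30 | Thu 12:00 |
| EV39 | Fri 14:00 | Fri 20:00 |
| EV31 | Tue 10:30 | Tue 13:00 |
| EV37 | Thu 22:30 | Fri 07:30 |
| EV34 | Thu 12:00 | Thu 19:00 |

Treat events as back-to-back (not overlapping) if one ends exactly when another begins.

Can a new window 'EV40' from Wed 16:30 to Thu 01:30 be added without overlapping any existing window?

EV31: ends Tue 13:00 at or before EV40 starts Wed 16:30 → clear.
EV32: ends Wed 02:30 at or before EV40 starts Wed 16:30 → clear.
EV33: ends Tue 23:00 at or before EV40 starts Wed 16:30 → clear.
EV35: starts Thu 05:30 at or after EV40 ends Thu 01:30 → clear.
EV36: starts Thu 06:30 at or after EV40 ends Thu 01:30 → clear.
EV34: starts Thu 12:00 at or after EV40 ends Thu 01:30 → clear.
EV37: starts Thu 22:30 at or after EV40 ends Thu 01:30 → clear.
EV38: starts Fri 00:30 at or after EV40 ends Thu 01:30 → clear.
EV39: starts Fri 14:00 at or after EV40 ends Thu 01:30 → clear.

Yes — the slot is free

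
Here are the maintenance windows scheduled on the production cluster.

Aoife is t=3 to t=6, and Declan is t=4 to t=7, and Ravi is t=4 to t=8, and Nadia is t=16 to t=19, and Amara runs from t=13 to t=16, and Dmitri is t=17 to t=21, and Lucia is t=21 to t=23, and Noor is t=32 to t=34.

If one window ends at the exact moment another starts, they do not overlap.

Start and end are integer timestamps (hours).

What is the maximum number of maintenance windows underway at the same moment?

Sweep the timeline, counting +1 at each start and −1 at each end (ends before starts at a tie):
t=3 start Aoife → 1
t=4 start Declan → 2
t=4 start Ravi → 3
t=6 end Aoife → 2
t=7 end Declan → 1
t=8 end Ravi → 0
t=13 start Amara → 1
t=16 end Amara → 0
t=16 start Nadia → 1
t=17 start Dmitri → 2
t=19 end Nadia → 1
t=21 end Dmitri → 0
t=21 start Lucia → 1
t=23 end Lucia → 0
t=32 start Noor → 1
t=34 end Noor → 0
Peak is 3, at t=4 (Aoife, Declan, Ravi).

3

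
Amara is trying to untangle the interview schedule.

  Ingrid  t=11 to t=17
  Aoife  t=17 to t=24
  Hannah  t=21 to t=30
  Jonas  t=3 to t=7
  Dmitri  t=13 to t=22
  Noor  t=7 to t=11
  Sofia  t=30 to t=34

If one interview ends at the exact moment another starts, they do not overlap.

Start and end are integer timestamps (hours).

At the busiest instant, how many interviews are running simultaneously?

3

Sort all start/end points and keep a running count:
t=3 start Jonas → 1
t=7 end Jonas → 0
t=7 start Noor → 1
t=11 end Noor → 0
t=11 start Ingrid → 1
t=13 start Dmitri → 2
t=17 end Ingrid → 1
t=17 start Aoife → 2
t=21 start Hannah → 3
t=22 end Dmitri → 2
t=24 end Aoife → 1
t=30 end Hannah → 0
t=30 start Sofia → 1
t=34 end Sofia → 0
Peak is 3, at t=21 (Aoife, Dmitri, Hannah).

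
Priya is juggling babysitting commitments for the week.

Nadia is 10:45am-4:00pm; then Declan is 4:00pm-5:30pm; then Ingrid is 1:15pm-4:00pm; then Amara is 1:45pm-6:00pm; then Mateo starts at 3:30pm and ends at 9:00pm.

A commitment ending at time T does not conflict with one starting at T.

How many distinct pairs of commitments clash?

Check each pair: they overlap iff neither finishes before the other starts.
Sorted by start: Nadia, Ingrid, Amara, Mateo, Declan.
Ingrid starts before Nadia ends → Nadia and Ingrid overlap.
Amara starts before Nadia ends → Nadia and Amara overlap.
Mateo starts before Nadia ends → Nadia and Mateo overlap.
Declan starts exactly when Nadia ends (back-to-back, no overlap).
Amara starts before Ingrid ends → Ingrid and Amara overlap.
Mateo starts before Ingrid ends → Ingrid and Mateo overlap.
Declan starts exactly when Ingrid ends (back-to-back, no overlap).
Mateo starts before Amara ends → Amara and Mateo overlap.
Declan starts before Amara ends → Amara and Declan overlap.
Declan starts before Mateo ends → Mateo and Declan overlap.
Overlapping pairs: Amara & Declan, Amara & Ingrid, Amara & Mateo, Amara & Nadia, Declan & Mateo, Ingrid & Mateo, Ingrid & Nadia, Mateo & Nadia — 8 in total.

8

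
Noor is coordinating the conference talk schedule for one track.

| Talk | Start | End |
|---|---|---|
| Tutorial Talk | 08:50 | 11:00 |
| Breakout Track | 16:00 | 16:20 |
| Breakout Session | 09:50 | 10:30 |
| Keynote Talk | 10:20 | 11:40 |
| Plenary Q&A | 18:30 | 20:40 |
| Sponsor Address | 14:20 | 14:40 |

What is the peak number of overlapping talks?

3

Sort all start/end points and keep a running count:
08:50 start Tutorial Talk → 1
09:50 start Breakout Session → 2
10:20 start Keynote Talk → 3
10:30 end Breakout Session → 2
11:00 end Tutorial Talk → 1
11:40 end Keynote Talk → 0
14:20 start Sponsor Address → 1
14:40 end Sponsor Address → 0
16:00 start Breakout Track → 1
16:20 end Breakout Track → 0
18:30 start Plenary Q&A → 1
20:40 end Plenary Q&A → 0
Peak is 3, at 10:20 (Breakout Session, Keynote Talk, Tutorial Talk).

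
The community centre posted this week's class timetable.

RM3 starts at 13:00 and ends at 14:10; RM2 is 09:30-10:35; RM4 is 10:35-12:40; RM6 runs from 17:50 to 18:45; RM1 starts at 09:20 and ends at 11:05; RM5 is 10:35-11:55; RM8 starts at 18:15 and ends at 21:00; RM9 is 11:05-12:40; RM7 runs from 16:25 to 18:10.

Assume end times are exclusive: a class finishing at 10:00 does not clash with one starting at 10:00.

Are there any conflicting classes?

Sorted by start: RM1, RM2, RM4, RM5, RM9, RM3, RM7, RM6, RM8.
RM2 starts before RM1 ends → RM1 and RM2 overlap.
That's a conflict, so the schedule is not conflict-free.

Yes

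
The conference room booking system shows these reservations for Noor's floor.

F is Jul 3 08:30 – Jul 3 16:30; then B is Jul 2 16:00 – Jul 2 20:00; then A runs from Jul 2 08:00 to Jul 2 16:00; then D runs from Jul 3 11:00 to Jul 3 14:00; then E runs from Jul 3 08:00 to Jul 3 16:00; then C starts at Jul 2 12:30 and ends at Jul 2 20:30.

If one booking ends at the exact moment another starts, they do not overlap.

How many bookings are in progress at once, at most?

3

Sweep the timeline, counting +1 at each start and −1 at each end (ends before starts at a tie):
Jul 2 08:00 start A → 1
Jul 2 12:30 start C → 2
Jul 2 16:00 end A → 1
Jul 2 16:00 start B → 2
Jul 2 20:00 end B → 1
Jul 2 20:30 end C → 0
Jul 3 08:00 start E → 1
Jul 3 08:30 start F → 2
Jul 3 11:00 start D → 3
Jul 3 14:00 end D → 2
Jul 3 16:00 end E → 1
Jul 3 16:30 end F → 0
Peak is 3, at Jul 3 11:00 (D, E, F).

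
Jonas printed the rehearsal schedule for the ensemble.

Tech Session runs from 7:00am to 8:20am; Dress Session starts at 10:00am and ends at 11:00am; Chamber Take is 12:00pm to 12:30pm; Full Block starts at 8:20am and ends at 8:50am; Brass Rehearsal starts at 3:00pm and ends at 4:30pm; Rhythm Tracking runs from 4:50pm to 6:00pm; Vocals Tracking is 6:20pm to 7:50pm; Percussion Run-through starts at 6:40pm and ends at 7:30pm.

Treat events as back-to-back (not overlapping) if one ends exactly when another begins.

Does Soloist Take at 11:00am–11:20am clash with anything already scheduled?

Tech Session: ends 8:20am at or before Soloist Take starts 11:00am → clear.
Full Block: ends 8:50am at or before Soloist Take starts 11:00am → clear.
Dress Session: ends 11:00am at or before Soloist Take starts 11:00am → clear.
Chamber Take: starts 12:00pm at or after Soloist Take ends 11:20am → clear.
Brass Rehearsal: starts 3:00pm at or after Soloist Take ends 11:20am → clear.
Rhythm Tracking: starts 4:50pm at or after Soloist Take ends 11:20am → clear.
Vocals Tracking: starts 6:20pm at or after Soloist Take ends 11:20am → clear.
Percussion Run-through: starts 6:40pm at or after Soloist Take ends 11:20am → clear.

No — it doesn't clash with anything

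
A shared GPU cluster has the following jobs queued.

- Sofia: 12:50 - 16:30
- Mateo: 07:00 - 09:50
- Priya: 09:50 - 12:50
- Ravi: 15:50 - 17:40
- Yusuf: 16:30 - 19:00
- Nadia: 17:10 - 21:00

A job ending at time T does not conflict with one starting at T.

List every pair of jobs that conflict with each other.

Two intervals overlap when each starts before the other ends.
Sorted by start: Mateo, Priya, Sofia, Ravi, Yusuf, Nadia.
Priya starts exactly when Mateo ends (back-to-back, no overlap), so Mateo has no further overlaps.
Sofia starts exactly when Priya ends (back-to-back, no overlap), so Priya has no further overlaps.
Ravi starts before Sofia ends → Sofia and Ravi overlap.
Yusuf starts exactly when Sofia ends (back-to-back, no overlap), so Sofia has no further overlaps.
Yusuf starts before Ravi ends → Ravi and Yusuf overlap.
Nadia starts before Ravi ends → Ravi and Nadia overlap.
Nadia starts before Yusuf ends → Yusuf and Nadia overlap.

Nadia & Ravi, Nadia & Yusuf, Ravi & Sofia, Ravi & Yusuf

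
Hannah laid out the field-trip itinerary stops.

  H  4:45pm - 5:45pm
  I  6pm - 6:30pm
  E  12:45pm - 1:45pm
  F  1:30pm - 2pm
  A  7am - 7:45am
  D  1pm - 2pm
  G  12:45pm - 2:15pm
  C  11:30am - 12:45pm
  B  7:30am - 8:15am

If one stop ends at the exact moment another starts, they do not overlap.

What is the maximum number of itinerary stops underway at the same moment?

4

Sort all start/end points and keep a running count:
7am start A → 1
7:30am start B → 2
7:45am end A → 1
8:15am end B → 0
11:30am start C → 1
12:45pm end C → 0
12:45pm start E → 1
12:45pm start G → 2
1pm start D → 3
1:30pm start F → 4
1:45pm end E → 3
2pm end D → 2
2pm end F → 1
2:15pm end G → 0
4:45pm start H → 1
5:45pm end H → 0
6pm start I → 1
6:30pm end I → 0
Peak is 4, at 1:30pm (D, E, F, G).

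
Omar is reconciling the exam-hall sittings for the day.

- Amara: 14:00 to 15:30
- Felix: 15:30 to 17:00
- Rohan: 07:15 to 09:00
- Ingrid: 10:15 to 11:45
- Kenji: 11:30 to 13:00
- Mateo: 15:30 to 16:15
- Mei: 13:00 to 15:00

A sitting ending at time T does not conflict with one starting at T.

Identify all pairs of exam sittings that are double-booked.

Amara & Mei, Felix & Mateo, Ingrid & Kenji

Sorted by start: Rohan, Ingrid, Kenji, Mei, Amara, Mateo, Felix.
Ingrid starts after Rohan ends, so Rohan has no further overlaps.
Kenji starts before Ingrid ends → Ingrid and Kenji overlap.
Mei starts after Ingrid ends, so Ingrid has no further overlaps.
Mei starts exactly when Kenji ends (back-to-back, no overlap), so Kenji has no further overlaps.
Amara starts before Mei ends → Mei and Amara overlap.
Mateo starts after Mei ends, so Mei has no further overlaps.
Mateo starts exactly when Amara ends (back-to-back, no overlap), so Amara has no further overlaps.
Felix starts before Mateo ends → Mateo and Felix overlap.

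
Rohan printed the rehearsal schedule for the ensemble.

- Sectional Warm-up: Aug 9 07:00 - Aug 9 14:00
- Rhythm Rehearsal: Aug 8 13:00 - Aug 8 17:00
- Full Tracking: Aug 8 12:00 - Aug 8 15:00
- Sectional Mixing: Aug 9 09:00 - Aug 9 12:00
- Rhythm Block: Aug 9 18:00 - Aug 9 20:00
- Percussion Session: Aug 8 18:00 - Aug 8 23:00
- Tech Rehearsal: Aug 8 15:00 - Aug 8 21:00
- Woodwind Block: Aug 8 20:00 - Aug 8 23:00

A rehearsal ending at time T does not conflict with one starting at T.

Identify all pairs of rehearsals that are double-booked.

Full Tracking & Rhythm Rehearsal, Percussion Session & Tech Rehearsal, Percussion Session & Woodwind Block, Rhythm Rehearsal & Tech Rehearsal, Sectional Mixing & Sectional Warm-up, Tech Rehearsal & Woodwind Block

Check each pair: they overlap iff neither finishes before the other starts.
Sorted by start: Full Tracking, Rhythm Rehearsal, Tech Rehearsal, Percussion Session, Woodwind Block, Sectional Warm-up, Sectional Mixing, Rhythm Block.
Rhythm Rehearsal starts before Full Tracking ends → Full Tracking and Rhythm Rehearsal overlap.
Tech Rehearsal starts exactly when Full Tracking ends (back-to-back, no overlap); Full Tracking is clear from here.
Tech Rehearsal starts before Rhythm Rehearsal ends → Rhythm Rehearsal and Tech Rehearsal overlap.
Percussion Session starts after Rhythm Rehearsal ends; Rhythm Rehearsal is clear from here.
Percussion Session starts before Tech Rehearsal ends → Tech Rehearsal and Percussion Session overlap.
Woodwind Block starts before Tech Rehearsal ends → Tech Rehearsal and Woodwind Block overlap.
Sectional Warm-up starts after Tech Rehearsal ends; Tech Rehearsal is clear from here.
Woodwind Block starts before Percussion Session ends → Percussion Session and Woodwind Block overlap.
Sectional Warm-up starts after Percussion Session ends; Percussion Session is clear from here.
Sectional Warm-up starts after Woodwind Block ends; Woodwind Block is clear from here.
Sectional Mixing starts before Sectional Warm-up ends → Sectional Warm-up and Sectional Mixing overlap.
Rhythm Block starts after Sectional Warm-up ends.
Rhythm Block starts after Sectional Mixing ends.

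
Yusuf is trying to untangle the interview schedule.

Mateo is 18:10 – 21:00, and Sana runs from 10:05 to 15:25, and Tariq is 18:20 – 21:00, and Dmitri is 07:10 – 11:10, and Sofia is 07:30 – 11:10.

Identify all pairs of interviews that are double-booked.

Dmitri & Sana, Dmitri & Sofia, Mateo & Tariq, Sana & Sofia

Sorted by start: Dmitri, Sofia, Sana, Mateo, Tariq.
Sofia starts before Dmitri ends → Dmitri and Sofia overlap.
Sana starts before Dmitri ends → Dmitri and Sana overlap.
Mateo starts after Dmitri ends, so Dmitri has no further overlaps.
Sana starts before Sofia ends → Sofia and Sana overlap.
Mateo starts after Sofia ends, so Sofia has no further overlaps.
Mateo starts after Sana ends, so Sana has no further overlaps.
Tariq starts before Mateo ends → Mateo and Tariq overlap.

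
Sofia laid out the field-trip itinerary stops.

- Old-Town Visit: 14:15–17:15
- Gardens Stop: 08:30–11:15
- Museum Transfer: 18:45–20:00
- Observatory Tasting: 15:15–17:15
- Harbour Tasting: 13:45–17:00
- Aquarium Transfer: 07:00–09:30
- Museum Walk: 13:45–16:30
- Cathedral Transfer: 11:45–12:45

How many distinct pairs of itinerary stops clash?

Sorted by start: Aquarium Transfer, Gardens Stop, Cathedral Transfer, Museum Walk, Harbour Tasting, Old-Town Visit, Observatory Tasting, Museum Transfer.
Gardens Stop starts before Aquarium Transfer ends → Aquarium Transfer and Gardens Stop overlap.
Cathedral Transfer starts after Aquarium Transfer ends, so nothing later overlaps Aquarium Transfer either.
Cathedral Transfer starts after Gardens Stop ends, so nothing later overlaps Gardens Stop either.
Museum Walk starts after Cathedral Transfer ends, so nothing later overlaps Cathedral Transfer either.
Harbour Tasting starts before Museum Walk ends → Museum Walk and Harbour Tasting overlap.
Old-Town Visit starts before Museum Walk ends → Museum Walk and Old-Town Visit overlap.
Observatory Tasting starts before Museum Walk ends → Museum Walk and Observatory Tasting overlap.
Museum Transfer starts after Museum Walk ends.
Old-Town Visit starts before Harbour Tasting ends → Harbour Tasting and Old-Town Visit overlap.
Observatory Tasting starts before Harbour Tasting ends → Harbour Tasting and Observatory Tasting overlap.
Museum Transfer starts after Harbour Tasting ends.
Observatory Tasting starts before Old-Town Visit ends → Old-Town Visit and Observatory Tasting overlap.
Museum Transfer starts after Old-Town Visit ends.
Museum Transfer starts after Observatory Tasting ends.
Overlapping pairs: Aquarium Transfer & Gardens Stop, Harbour Tasting & Museum Walk, Harbour Tasting & Observatory Tasting, Harbour Tasting & Old-Town Visit, Museum Walk & Observatory Tasting, Museum Walk & Old-Town Visit, Observatory Tasting & Old-Town Visit — 7 in total.

7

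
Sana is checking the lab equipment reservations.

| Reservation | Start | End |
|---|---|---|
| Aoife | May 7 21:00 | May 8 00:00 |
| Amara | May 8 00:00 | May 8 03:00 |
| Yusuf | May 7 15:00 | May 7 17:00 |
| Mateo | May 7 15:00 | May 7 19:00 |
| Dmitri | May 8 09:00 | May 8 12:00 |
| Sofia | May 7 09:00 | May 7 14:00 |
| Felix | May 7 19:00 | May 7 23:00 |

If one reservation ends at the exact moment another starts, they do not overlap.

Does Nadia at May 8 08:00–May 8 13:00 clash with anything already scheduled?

Sofia: ends May 7 14:00 at or before Nadia starts May 8 08:00 → clear.
Mateo: ends May 7 19:00 at or before Nadia starts May 8 08:00 → clear.
Yusuf: ends May 7 17:00 at or before Nadia starts May 8 08:00 → clear.
Felix: ends May 7 23:00 at or before Nadia starts May 8 08:00 → clear.
Aoife: ends May 8 00:00 at or before Nadia starts May 8 08:00 → clear.
Amara: ends May 8 03:00 at or before Nadia starts May 8 08:00 → clear.
Dmitri: starts May 8 09:00 before Nadia ends May 8 13:00, and ends May 8 12:00 after Nadia starts May 8 08:00 → overlap.
Nadia overlaps Dmitri.

Yes — it overlaps Dmitri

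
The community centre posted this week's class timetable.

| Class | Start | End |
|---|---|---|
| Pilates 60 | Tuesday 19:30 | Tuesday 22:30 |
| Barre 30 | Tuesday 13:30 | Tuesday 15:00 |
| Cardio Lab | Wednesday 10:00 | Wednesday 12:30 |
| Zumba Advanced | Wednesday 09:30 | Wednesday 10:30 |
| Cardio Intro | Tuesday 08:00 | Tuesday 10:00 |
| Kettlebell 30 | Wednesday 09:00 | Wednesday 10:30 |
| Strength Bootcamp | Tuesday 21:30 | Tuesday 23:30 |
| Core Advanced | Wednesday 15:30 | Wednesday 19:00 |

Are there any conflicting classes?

Two intervals overlap when each starts before the other ends.
Sorted by start: Cardio Intro, Barre 30, Pilates 60, Strength Bootcamp, Kettlebell 30, Zumba Advanced, Cardio Lab, Core Advanced.
Barre 30 starts after Cardio Intro ends, so nothing later overlaps Cardio Intro either.
Pilates 60 starts after Barre 30 ends, so nothing later overlaps Barre 30 either.
Strength Bootcamp starts before Pilates 60 ends → Pilates 60 and Strength Bootcamp overlap.
That's a conflict, so the schedule is not conflict-free.

Yes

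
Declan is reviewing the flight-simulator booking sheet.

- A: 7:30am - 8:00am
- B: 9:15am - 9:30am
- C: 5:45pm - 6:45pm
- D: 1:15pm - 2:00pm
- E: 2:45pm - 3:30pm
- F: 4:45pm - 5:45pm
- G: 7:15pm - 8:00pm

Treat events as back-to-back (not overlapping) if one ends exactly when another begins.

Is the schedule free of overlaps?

Two intervals overlap when each starts before the other ends.
Sorted by start: A, B, D, E, F, C, G.
B starts after A ends, so nothing later overlaps A either.
D starts after B ends, so nothing later overlaps B either.
E starts after D ends, so nothing later overlaps D either.
F starts after E ends, so nothing later overlaps E either.
C starts exactly when F ends (back-to-back, no overlap), so nothing later overlaps F either.
G starts after C ends.
Every pair is clear; the schedule has no overlaps.

Yes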